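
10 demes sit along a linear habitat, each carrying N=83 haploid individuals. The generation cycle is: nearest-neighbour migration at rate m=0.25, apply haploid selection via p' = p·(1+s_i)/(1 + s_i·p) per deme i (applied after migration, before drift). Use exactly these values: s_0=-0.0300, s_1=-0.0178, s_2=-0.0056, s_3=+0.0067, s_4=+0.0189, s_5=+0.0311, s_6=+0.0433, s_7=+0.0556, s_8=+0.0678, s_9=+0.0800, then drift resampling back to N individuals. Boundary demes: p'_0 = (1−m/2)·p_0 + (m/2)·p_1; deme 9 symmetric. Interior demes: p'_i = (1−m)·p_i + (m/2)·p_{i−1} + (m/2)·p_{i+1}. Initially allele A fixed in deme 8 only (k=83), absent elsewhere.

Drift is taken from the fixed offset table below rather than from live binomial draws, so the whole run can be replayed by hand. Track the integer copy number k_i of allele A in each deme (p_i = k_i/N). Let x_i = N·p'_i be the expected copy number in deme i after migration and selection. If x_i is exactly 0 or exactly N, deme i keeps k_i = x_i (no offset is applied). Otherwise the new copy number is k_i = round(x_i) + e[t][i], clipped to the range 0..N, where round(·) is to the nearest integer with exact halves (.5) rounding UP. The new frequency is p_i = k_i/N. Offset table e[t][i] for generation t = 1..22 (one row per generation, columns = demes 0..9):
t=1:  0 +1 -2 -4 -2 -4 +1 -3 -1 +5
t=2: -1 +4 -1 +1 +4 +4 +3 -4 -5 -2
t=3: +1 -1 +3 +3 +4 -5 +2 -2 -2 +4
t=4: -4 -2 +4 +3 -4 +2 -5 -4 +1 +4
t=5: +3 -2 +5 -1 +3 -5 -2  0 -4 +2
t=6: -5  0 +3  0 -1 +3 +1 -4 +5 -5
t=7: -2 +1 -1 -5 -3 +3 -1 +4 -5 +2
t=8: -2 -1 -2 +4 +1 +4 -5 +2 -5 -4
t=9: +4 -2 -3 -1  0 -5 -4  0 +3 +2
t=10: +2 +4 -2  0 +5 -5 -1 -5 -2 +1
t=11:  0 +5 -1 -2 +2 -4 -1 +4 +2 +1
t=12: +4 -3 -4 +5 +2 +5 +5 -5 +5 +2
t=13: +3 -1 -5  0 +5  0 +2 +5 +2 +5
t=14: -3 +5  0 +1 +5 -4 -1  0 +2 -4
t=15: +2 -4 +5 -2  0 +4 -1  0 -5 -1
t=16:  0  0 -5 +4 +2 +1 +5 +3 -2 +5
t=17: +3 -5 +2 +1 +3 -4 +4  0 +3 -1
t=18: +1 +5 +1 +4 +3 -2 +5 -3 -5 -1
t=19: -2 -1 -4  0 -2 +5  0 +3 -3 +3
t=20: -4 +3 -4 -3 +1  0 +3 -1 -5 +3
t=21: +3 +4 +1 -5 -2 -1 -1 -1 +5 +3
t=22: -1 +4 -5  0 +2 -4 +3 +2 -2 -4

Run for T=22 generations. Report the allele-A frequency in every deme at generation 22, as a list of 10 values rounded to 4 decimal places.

t=0: k=[0 0 0 0 0 0 0 0 83 0]
t=1: x=[0.0000 0.0000 0.0000 0.0000 0.0000 0.0000 0.0000 10.8763 63.2541 11.0941] k=[0 0 0 0 0 0 0 8 62 16]
t=2: x=[0.0000 0.0000 0.0000 0.0000 0.0000 0.0000 1.0428 14.3820 50.8019 23.0077] k=[0 0 0 0 0 0 4 10 46 21]
t=3: x=[0.0000 0.0000 0.0000 0.0000 0.0000 0.5155 4.4242 14.3820 39.7314 25.4629] k=[0 0 0 0 0 0 6 12 38 29]
t=4: x=[0.0000 0.0000 0.0000 0.0000 0.0000 0.7731 6.2403 15.1590 34.9449 31.6170] k=[0 0 0 0 0 3 1 11 36 36]
t=5: x=[0.0000 0.0000 0.0000 0.0000 0.3821 2.4467 2.6049 13.4746 34.1859 37.5762] k=[0 0 0 0 3 0 1 13 30 40]
t=6: x=[0.0000 0.0000 0.0000 0.3775 2.2914 0.5155 2.4748 14.2525 30.3770 40.3432] k=[0 0 0 0 1 4 3 10 35 35]
t=7: x=[0.0000 0.0000 0.0000 0.1258 1.2733 3.6041 4.1645 12.8259 33.1724 36.5664] k=[0 0 0 0 0 7 3 17 28 39]
t=8: x=[0.0000 0.0000 0.0000 0.0000 0.8914 5.7877 5.4624 17.3561 29.2298 39.2129] k=[0 0 0 0 2 10 0 19 24 35]
t=9: x=[0.0000 0.0000 0.0000 0.2517 2.8002 7.9679 3.7748 18.0011 25.9043 35.1750] k=[0 0 0 0 3 3 0 18 29 37]
t=10: x=[0.0000 0.0000 0.0000 0.3775 2.6730 2.7040 2.7349 17.8721 29.8674 37.5762] k=[0 0 0 0 8 0 2 13 28 39]
t=11: x=[0.0000 0.0000 0.0000 1.0066 6.1051 1.2883 3.2550 14.1229 28.7194 39.2129] k=[0 0 0 0 8 0 2 18 31 40]
t=12: x=[0.0000 0.0000 0.0000 1.0066 6.1051 1.2883 3.9047 18.3879 31.7762 40.4686] k=[0 0 0 6 8 6 9 13 37 42]
t=13: x=[0.0000 0.0000 0.7458 5.5344 7.6287 6.8141 9.4750 16.1937 35.9556 42.9713] k=[0 0 0 6 13 7 11 21 38 48]
t=14: x=[0.0000 0.0000 0.7458 6.1630 11.5600 8.4804 12.1841 22.7578 38.4753 48.3130] k=[0 0 1 7 17 4 11 23 40 44]
t=15: x=[0.0000 0.1228 1.6161 7.5457 14.3458 6.6859 12.0553 24.5500 39.7314 45.0895] k=[0 0 7 6 14 11 11 25 35 44]
t=16: x=[0.0000 0.8596 5.9688 7.1686 12.8267 11.6790 13.2142 25.4446 36.2080 44.4674] k=[0 1 1 11 15 13 18 28 34 49]
t=17: x=[0.1213 0.8596 2.2377 10.3101 14.4724 14.2325 19.2445 28.5039 36.4603 48.6837] k=[3 0 4 11 17 10 23 29 39 48]
t=18: x=[2.5487 0.8596 4.3518 10.9383 15.6109 12.8287 22.8196 30.5367 40.2331 48.4366] k=[4 6 5 15 19 11 28 28 35 47]
t=19: x=[4.1288 5.5315 6.3420 14.3290 17.7600 14.4876 26.6358 29.9021 36.9647 47.0755] k=[2 5 2 14 16 19 27 33 34 50]
t=20: x=[2.3057 4.1782 3.8543 12.8222 16.3697 20.0876 27.5242 33.4496 37.2167 49.5477] k=[0 7 0 10 17 20 31 32 32 53]
t=21: x=[0.8490 5.1624 2.1134 9.6820 16.7489 21.4840 30.5638 32.9438 35.9556 51.8857] k=[4 9 3 5 15 20 30 32 41 55]
t=22: x=[4.4938 7.5015 3.9787 6.0373 14.5989 21.1033 29.8048 33.9551 42.9856 54.7024] k=[3 12 0 6 17 17 33 36 41 51]

[0.0361, 0.1446, 0.0000, 0.0723, 0.2048, 0.2048, 0.3976, 0.4337, 0.4940, 0.6145]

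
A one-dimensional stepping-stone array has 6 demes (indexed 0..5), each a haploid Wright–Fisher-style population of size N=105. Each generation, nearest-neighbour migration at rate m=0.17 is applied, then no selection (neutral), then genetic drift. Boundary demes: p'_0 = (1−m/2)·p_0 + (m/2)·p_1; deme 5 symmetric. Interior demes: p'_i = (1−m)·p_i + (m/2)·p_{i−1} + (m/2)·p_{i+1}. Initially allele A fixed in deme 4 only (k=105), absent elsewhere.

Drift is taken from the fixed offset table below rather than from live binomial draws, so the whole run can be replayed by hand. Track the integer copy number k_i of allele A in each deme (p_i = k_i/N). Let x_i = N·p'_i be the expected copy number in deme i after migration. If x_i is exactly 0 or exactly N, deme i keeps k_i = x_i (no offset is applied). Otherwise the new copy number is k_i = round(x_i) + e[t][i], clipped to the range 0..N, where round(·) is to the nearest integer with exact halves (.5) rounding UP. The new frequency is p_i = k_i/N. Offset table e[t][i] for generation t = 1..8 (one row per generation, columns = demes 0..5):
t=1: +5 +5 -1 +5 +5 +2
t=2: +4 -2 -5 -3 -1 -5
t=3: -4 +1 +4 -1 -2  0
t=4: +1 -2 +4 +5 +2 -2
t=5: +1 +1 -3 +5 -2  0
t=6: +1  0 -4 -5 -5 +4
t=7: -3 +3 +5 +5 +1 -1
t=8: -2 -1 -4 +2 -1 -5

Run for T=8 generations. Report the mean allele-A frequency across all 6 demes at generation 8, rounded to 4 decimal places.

t=0: k=[0 0 0 0 105 0]
t=1: x=[0.0000 0.0000 0.0000 8.9250 87.1500 8.9250] k=[0 0 0 14 92 11]
t=2: x=[0.0000 0.0000 1.1900 19.4400 78.4850 17.8850] k=[0 0 0 16 77 13]
t=3: x=[0.0000 0.0000 1.3600 19.8250 66.3750 18.4400] k=[0 0 5 19 64 18]
t=4: x=[0.0000 0.4250 5.7650 21.6350 56.2650 21.9100] k=[0 0 10 27 58 20]
t=5: x=[0.0000 0.8500 10.5950 28.1900 52.1350 23.2300] k=[0 2 8 33 50 23]
t=6: x=[0.1700 2.3400 9.6150 32.3200 46.2600 25.2950] k=[1 2 6 27 41 29]
t=7: x=[1.0850 2.2550 7.4450 26.4050 38.7900 30.0200] k=[0 5 12 31 40 29]
t=8: x=[0.4250 5.1700 13.0200 30.1500 38.3000 29.9350] k=[0 4 9 32 37 25]

0.1698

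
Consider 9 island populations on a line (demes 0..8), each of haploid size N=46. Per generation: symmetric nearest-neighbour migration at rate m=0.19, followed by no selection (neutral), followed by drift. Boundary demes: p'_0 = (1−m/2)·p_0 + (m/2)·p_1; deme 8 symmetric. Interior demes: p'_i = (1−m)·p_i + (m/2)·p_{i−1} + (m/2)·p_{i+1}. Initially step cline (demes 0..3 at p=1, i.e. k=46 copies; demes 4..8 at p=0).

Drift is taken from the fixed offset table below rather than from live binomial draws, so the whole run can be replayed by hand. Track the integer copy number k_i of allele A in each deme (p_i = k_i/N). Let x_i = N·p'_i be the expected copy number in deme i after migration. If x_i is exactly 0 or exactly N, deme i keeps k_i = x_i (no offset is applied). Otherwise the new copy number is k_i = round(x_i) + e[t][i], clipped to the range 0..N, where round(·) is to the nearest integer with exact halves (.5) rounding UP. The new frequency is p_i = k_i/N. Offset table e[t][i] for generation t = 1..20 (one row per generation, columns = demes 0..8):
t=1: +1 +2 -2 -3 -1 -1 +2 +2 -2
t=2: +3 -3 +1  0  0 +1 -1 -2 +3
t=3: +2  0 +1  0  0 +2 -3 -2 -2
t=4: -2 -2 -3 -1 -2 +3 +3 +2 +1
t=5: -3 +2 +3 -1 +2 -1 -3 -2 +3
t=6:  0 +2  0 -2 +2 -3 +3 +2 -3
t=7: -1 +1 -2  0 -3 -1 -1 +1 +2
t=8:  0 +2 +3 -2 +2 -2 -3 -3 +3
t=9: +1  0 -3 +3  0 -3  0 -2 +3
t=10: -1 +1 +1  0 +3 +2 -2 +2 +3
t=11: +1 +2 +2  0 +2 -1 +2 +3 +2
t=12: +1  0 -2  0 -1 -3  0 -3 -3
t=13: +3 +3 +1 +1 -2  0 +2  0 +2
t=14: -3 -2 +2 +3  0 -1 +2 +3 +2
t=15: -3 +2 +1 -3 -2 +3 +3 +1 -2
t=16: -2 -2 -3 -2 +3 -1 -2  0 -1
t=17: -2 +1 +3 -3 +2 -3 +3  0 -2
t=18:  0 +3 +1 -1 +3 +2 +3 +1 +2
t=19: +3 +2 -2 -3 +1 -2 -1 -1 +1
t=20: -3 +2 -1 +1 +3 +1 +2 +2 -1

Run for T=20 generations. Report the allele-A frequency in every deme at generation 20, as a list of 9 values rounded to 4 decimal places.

t=0: k=[46 46 46 46 0 0 0 0 0]
t=1: x=[46.0000 46.0000 46.0000 41.6300 4.3700 0.0000 0.0000 0.0000 0.0000] k=[46 46 46 39 3 0 0 0 0]
t=2: x=[46.0000 46.0000 45.3350 36.2450 6.1350 0.2850 0.0000 0.0000 0.0000] k=[46 46 46 36 6 1 0 0 0]
t=3: x=[46.0000 46.0000 45.0500 34.1000 8.3750 1.3800 0.0950 0.0000 0.0000] k=[46 46 46 34 8 3 0 0 0]
t=4: x=[46.0000 46.0000 44.8600 32.6700 9.9950 3.1900 0.2850 0.0000 0.0000] k=[46 46 42 32 8 6 3 0 0]
t=5: x=[46.0000 45.6200 41.4300 30.6700 10.0900 5.9050 3.0000 0.2850 0.0000] k=[46 46 44 30 12 5 0 0 0]
t=6: x=[46.0000 45.8100 42.8600 29.6200 13.0450 5.1900 0.4750 0.0000 0.0000] k=[46 46 43 28 15 2 3 0 0]
t=7: x=[46.0000 45.7150 41.8600 28.1900 15.0000 3.3300 2.6200 0.2850 0.0000] k=[46 46 40 28 12 2 2 1 0]
t=8: x=[46.0000 45.4300 39.4300 27.6200 12.5700 2.9500 1.9050 1.0000 0.0950] k=[46 46 42 26 15 1 0 0 3]
t=9: x=[46.0000 45.6200 40.8600 26.4750 14.7150 2.2350 0.0950 0.2850 2.7150] k=[46 46 38 29 15 0 0 0 6]
t=10: x=[46.0000 45.2400 37.9050 28.5250 14.9050 1.4250 0.0000 0.5700 5.4300] k=[46 46 39 29 18 3 0 3 8]
t=11: x=[46.0000 45.3350 38.7150 28.9050 17.6200 4.1400 0.5700 3.1900 7.5250] k=[46 46 41 29 20 3 3 6 10]
t=12: x=[46.0000 45.5250 40.3350 29.2850 19.2400 4.6150 3.2850 6.0950 9.6200] k=[46 46 38 29 18 2 3 3 7]
t=13: x=[46.0000 45.2400 37.9050 28.8100 17.5250 3.6150 2.9050 3.3800 6.6200] k=[46 46 39 30 16 4 5 3 9]
t=14: x=[46.0000 45.3350 38.8100 29.5250 16.1900 5.2350 4.7150 3.7600 8.4300] k=[46 43 41 33 16 4 7 7 10]
t=15: x=[45.7150 43.0950 40.4300 32.1450 16.4750 5.4250 6.7150 7.2850 9.7150] k=[43 45 41 29 14 8 10 8 8]
t=16: x=[43.1900 44.4300 40.2400 28.7150 14.8550 8.7600 9.6200 8.1900 8.0000] k=[41 42 37 27 18 8 8 8 7]
t=17: x=[41.0950 41.4300 36.5250 27.0950 17.9050 8.9500 8.0000 7.9050 7.0950] k=[39 42 40 24 20 6 11 8 5]
t=18: x=[39.2850 41.5250 38.6700 25.1400 19.0500 7.8050 10.2400 8.0000 5.2850] k=[39 45 40 24 22 10 13 9 7]
t=19: x=[39.5700 43.9550 38.9550 25.3300 21.0500 11.4250 12.3350 9.1900 7.1900] k=[43 46 37 22 22 9 11 8 8]
t=20: x=[43.2850 44.8600 36.4300 23.4250 20.7650 10.4250 10.5250 8.2850 8.0000] k=[40 46 35 24 24 11 13 10 7]

[0.8696, 1.0000, 0.7609, 0.5217, 0.5217, 0.2391, 0.2826, 0.2174, 0.1522]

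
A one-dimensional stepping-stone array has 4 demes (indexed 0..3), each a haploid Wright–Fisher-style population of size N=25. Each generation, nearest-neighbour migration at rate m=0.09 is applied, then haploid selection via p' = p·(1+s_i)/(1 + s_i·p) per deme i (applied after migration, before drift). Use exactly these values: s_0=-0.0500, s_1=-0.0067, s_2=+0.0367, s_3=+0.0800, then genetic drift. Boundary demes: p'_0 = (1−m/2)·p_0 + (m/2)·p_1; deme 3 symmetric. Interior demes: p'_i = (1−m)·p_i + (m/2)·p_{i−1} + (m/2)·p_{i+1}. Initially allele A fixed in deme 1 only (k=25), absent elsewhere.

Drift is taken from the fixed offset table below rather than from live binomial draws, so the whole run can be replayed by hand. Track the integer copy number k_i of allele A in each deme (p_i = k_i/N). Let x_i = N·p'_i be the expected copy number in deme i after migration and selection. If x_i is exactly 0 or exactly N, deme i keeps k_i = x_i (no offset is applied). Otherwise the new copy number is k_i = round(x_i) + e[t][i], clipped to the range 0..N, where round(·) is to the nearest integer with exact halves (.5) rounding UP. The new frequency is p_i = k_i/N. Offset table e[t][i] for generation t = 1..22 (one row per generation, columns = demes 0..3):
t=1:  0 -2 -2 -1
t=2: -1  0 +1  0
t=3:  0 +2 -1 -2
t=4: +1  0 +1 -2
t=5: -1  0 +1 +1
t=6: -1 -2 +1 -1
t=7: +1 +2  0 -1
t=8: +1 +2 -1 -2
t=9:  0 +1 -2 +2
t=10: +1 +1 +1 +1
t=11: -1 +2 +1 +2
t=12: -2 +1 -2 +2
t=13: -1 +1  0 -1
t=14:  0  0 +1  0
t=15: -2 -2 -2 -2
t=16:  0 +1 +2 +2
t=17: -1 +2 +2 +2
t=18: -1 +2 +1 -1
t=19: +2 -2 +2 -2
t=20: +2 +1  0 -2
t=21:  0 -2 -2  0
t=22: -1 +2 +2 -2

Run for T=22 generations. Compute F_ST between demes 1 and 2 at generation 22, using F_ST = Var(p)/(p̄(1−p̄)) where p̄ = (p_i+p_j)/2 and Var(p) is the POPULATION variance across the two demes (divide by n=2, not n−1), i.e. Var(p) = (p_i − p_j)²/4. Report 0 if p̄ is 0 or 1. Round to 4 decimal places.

0.0064

t=0: k=[0 25 0 0]
t=1: x=[1.0712 22.7362 1.1644 0.0000] k=[1 21 0 0]
t=2: x=[1.8119 19.1248 0.9783 0.0000] k=[1 19 2 0]
t=3: x=[1.7257 17.3895 2.7623 0.0972] k=[2 19 2 0]
t=4: x=[2.6414 17.4346 2.7623 0.0972] k=[4 17 4 0]
t=5: x=[4.3961 15.7909 4.5373 0.1943] k=[3 16 6 1]
t=6: x=[3.4303 14.9246 6.3950 1.3178] k=[2 13 7 0]
t=7: x=[2.3821 12.1930 7.1374 0.3399] k=[3 14 7 0]
t=8: x=[3.3436 13.1481 7.1831 0.3399] k=[4 15 6 0]
t=9: x=[4.3090 14.0587 6.3034 0.2913] k=[4 15 4 2]
t=10: x=[4.3090 13.9686 4.5373 2.2422] k=[5 15 6 3]
t=11: x=[5.2346 14.1037 6.4408 3.3522] k=[4 16 7 5]
t=12: x=[4.3525 15.0147 7.5029 5.4091] k=[2 16 6 7]
t=13: x=[2.5117 14.8795 6.6698 7.3479] k=[2 16 7 6]
t=14: x=[2.5117 14.9246 7.5486 6.4047] k=[3 15 9 6]
t=15: x=[3.3870 14.1487 9.3449 6.4982] k=[1 12 7 4]
t=16: x=[1.4245 11.2384 7.2745 4.4075] k=[1 12 9 6]
t=17: x=[1.4245 11.3283 9.2086 6.4982] k=[0 13 11 8]
t=18: x=[0.5564 12.2830 11.1773 8.5629] k=[0 14 12 8]
t=19: x=[0.5993 13.2381 12.1349 8.6090] k=[3 11 14 7]
t=20: x=[3.2136 10.7338 13.7733 7.7195] k=[5 12 14 6]
t=21: x=[5.1035 11.7331 13.7733 6.7318] k=[5 10 12 7]
t=22: x=[5.0162 9.8249 11.9095 7.6267] k=[4 12 14 6]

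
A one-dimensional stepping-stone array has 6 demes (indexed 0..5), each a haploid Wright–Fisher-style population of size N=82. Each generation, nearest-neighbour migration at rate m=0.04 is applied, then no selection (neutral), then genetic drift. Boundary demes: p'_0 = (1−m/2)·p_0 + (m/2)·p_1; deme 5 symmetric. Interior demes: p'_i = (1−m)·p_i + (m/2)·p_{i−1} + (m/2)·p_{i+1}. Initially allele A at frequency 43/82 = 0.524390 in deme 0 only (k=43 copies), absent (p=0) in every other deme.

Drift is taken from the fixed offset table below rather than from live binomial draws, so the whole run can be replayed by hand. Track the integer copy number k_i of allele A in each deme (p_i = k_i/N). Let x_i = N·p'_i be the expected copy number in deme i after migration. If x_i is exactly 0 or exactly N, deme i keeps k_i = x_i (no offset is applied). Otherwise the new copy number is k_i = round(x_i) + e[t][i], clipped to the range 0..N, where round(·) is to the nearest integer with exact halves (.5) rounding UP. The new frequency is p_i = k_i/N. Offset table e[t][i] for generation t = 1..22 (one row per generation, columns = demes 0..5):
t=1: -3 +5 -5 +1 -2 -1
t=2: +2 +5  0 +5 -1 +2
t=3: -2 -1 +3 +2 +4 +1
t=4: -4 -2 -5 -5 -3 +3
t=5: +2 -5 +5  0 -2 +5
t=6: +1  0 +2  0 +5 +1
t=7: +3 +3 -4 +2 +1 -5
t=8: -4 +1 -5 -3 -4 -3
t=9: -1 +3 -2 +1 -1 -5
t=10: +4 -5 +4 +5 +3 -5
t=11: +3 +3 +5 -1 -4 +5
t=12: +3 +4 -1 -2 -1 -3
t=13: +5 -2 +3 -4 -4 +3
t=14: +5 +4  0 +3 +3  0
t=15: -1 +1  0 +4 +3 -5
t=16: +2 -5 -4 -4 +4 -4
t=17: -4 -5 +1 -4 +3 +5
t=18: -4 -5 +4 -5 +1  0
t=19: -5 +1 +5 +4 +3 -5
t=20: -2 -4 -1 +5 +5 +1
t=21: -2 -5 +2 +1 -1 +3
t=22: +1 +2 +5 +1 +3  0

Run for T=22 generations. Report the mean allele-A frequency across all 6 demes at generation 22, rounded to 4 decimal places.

0.1809

t=0: k=[43 0 0 0 0 0]
t=1: x=[42.1400 0.8600 0.0000 0.0000 0.0000 0.0000] k=[39 6 0 0 0 0]
t=2: x=[38.3400 6.5400 0.1200 0.0000 0.0000 0.0000] k=[40 12 0 0 0 0]
t=3: x=[39.4400 12.3200 0.2400 0.0000 0.0000 0.0000] k=[37 11 3 0 0 0]
t=4: x=[36.4800 11.3600 3.1000 0.0600 0.0000 0.0000] k=[32 9 0 0 0 0]
t=5: x=[31.5400 9.2800 0.1800 0.0000 0.0000 0.0000] k=[34 4 5 0 0 0]
t=6: x=[33.4000 4.6200 4.8800 0.1000 0.0000 0.0000] k=[34 5 7 0 0 0]
t=7: x=[33.4200 5.6200 6.8200 0.1400 0.0000 0.0000] k=[36 9 3 2 0 0]
t=8: x=[35.4600 9.4200 3.1000 1.9800 0.0400 0.0000] k=[31 10 0 0 0 0]
t=9: x=[30.5800 10.2200 0.2000 0.0000 0.0000 0.0000] k=[30 13 0 0 0 0]
t=10: x=[29.6600 13.0800 0.2600 0.0000 0.0000 0.0000] k=[34 8 4 0 0 0]
t=11: x=[33.4800 8.4400 4.0000 0.0800 0.0000 0.0000] k=[36 11 9 0 0 0]
t=12: x=[35.5000 11.4600 8.8600 0.1800 0.0000 0.0000] k=[39 15 8 0 0 0]
t=13: x=[38.5200 15.3400 7.9800 0.1600 0.0000 0.0000] k=[44 13 11 0 0 0]
t=14: x=[43.3800 13.5800 10.8200 0.2200 0.0000 0.0000] k=[48 18 11 3 0 0]
t=15: x=[47.4000 18.4600 10.9800 3.1000 0.0600 0.0000] k=[46 19 11 7 3 0]
t=16: x=[45.4600 19.3800 11.0800 7.0000 3.0200 0.0600] k=[47 14 7 3 7 0]
t=17: x=[46.3400 14.5200 7.0600 3.1600 6.7800 0.1400] k=[42 10 8 0 10 5]
t=18: x=[41.3600 10.6000 7.8800 0.3600 9.7000 5.1000] k=[37 6 12 0 11 5]
t=19: x=[36.3800 6.7400 11.6400 0.4600 10.6600 5.1200] k=[31 8 17 4 14 0]
t=20: x=[30.5400 8.6400 16.5600 4.4600 13.5200 0.2800] k=[29 5 16 9 19 1]
t=21: x=[28.5200 5.7000 15.6400 9.3400 18.4400 1.3600] k=[27 1 18 10 17 4]
t=22: x=[26.4800 1.8600 17.5000 10.3000 16.6000 4.2600] k=[27 4 23 11 20 4]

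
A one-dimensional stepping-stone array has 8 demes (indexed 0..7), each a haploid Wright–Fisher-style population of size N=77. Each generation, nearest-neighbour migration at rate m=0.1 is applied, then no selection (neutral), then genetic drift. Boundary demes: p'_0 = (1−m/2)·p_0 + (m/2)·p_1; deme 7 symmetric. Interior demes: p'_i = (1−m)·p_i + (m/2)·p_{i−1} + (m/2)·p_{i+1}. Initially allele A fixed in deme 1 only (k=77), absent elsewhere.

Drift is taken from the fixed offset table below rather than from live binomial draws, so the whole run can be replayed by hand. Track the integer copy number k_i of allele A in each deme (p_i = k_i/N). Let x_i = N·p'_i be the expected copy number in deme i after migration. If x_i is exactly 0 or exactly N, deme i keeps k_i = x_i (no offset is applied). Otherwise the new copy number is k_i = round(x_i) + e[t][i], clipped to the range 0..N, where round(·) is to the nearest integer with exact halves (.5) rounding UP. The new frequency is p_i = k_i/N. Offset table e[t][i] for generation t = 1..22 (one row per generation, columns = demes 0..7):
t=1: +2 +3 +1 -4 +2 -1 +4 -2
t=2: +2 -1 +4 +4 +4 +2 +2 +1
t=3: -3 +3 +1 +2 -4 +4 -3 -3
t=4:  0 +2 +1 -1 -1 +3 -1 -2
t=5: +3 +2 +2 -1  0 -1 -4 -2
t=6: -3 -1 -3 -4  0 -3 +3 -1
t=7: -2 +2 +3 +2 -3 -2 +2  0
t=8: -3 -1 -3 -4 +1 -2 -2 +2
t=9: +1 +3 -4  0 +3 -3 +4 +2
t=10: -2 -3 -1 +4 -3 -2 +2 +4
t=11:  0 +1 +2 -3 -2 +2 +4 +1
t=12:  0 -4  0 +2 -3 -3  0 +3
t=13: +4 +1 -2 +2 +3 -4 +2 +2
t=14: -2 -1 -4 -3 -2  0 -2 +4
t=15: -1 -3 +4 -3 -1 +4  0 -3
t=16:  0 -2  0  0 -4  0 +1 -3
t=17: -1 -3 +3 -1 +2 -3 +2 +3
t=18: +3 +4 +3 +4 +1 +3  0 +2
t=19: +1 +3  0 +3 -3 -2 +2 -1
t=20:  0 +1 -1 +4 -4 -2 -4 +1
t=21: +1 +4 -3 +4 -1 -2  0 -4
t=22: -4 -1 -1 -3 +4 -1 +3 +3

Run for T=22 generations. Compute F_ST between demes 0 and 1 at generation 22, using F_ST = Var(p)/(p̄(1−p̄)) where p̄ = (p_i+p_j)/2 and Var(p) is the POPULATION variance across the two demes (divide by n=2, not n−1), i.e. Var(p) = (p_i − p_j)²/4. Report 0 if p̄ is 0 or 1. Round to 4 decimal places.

0.0119

t=0: k=[0 77 0 0 0 0 0 0]
t=1: x=[3.8500 69.3000 3.8500 0.0000 0.0000 0.0000 0.0000 0.0000] k=[6 72 5 0 0 0 0 0]
t=2: x=[9.3000 65.3500 8.1000 0.2500 0.0000 0.0000 0.0000 0.0000] k=[11 64 12 4 0 0 0 0]
t=3: x=[13.6500 58.7500 14.2000 4.2000 0.2000 0.0000 0.0000 0.0000] k=[11 62 15 6 0 0 0 0]
t=4: x=[13.5500 57.1000 16.9000 6.1500 0.3000 0.0000 0.0000 0.0000] k=[14 59 18 5 0 0 0 0]
t=5: x=[16.2500 54.7000 19.4000 5.4000 0.2500 0.0000 0.0000 0.0000] k=[19 57 21 4 0 0 0 0]
t=6: x=[20.9000 53.3000 21.9500 4.6500 0.2000 0.0000 0.0000 0.0000] k=[18 52 19 1 0 0 0 0]
t=7: x=[19.7000 48.6500 19.7500 1.8500 0.0500 0.0000 0.0000 0.0000] k=[18 51 23 4 0 0 0 0]
t=8: x=[19.6500 47.9500 23.4500 4.7500 0.2000 0.0000 0.0000 0.0000] k=[17 47 20 1 1 0 0 0]
t=9: x=[18.5000 44.1500 20.4000 1.9500 0.9500 0.0500 0.0000 0.0000] k=[20 47 16 2 4 0 0 0]
t=10: x=[21.3500 44.1000 16.8500 2.8000 3.7000 0.2000 0.0000 0.0000] k=[19 41 16 7 1 0 0 0]
t=11: x=[20.1000 38.6500 16.8000 7.1500 1.2500 0.0500 0.0000 0.0000] k=[20 40 19 4 0 2 0 0]
t=12: x=[21.0000 37.9500 19.3000 4.5500 0.3000 1.8000 0.1000 0.0000] k=[21 34 19 7 0 0 0 0]
t=13: x=[21.6500 32.6000 19.1500 7.2500 0.3500 0.0000 0.0000 0.0000] k=[26 34 17 9 3 0 0 0]
t=14: x=[26.4000 32.7500 17.4500 9.1000 3.1500 0.1500 0.0000 0.0000] k=[24 32 13 6 1 0 0 0]
t=15: x=[24.4000 30.6500 13.6000 6.1000 1.2000 0.0500 0.0000 0.0000] k=[23 28 18 3 0 4 0 0]
t=16: x=[23.2500 27.2500 17.7500 3.6000 0.3500 3.6000 0.2000 0.0000] k=[23 25 18 4 0 4 1 0]
t=17: x=[23.1000 24.5500 17.6500 4.5000 0.4000 3.6500 1.1000 0.0500] k=[22 22 21 4 2 1 3 3]
t=18: x=[22.0000 21.9500 20.2000 4.7500 2.0500 1.1500 2.9000 3.0000] k=[25 26 23 9 3 4 3 5]
t=19: x=[25.0500 25.8000 22.4500 9.4000 3.3500 3.9000 3.1500 4.9000] k=[26 29 22 12 0 2 5 4]
t=20: x=[26.1500 28.5000 21.8500 11.9000 0.7000 2.0500 4.8000 4.0500] k=[26 30 21 16 0 0 1 5]
t=21: x=[26.2000 29.3500 21.2000 15.4500 0.8000 0.0500 1.1500 4.8000] k=[27 33 18 19 0 0 1 1]
t=22: x=[27.3000 31.9500 18.8000 18.0000 0.9500 0.0500 0.9500 1.0000] k=[23 31 18 15 5 0 4 4]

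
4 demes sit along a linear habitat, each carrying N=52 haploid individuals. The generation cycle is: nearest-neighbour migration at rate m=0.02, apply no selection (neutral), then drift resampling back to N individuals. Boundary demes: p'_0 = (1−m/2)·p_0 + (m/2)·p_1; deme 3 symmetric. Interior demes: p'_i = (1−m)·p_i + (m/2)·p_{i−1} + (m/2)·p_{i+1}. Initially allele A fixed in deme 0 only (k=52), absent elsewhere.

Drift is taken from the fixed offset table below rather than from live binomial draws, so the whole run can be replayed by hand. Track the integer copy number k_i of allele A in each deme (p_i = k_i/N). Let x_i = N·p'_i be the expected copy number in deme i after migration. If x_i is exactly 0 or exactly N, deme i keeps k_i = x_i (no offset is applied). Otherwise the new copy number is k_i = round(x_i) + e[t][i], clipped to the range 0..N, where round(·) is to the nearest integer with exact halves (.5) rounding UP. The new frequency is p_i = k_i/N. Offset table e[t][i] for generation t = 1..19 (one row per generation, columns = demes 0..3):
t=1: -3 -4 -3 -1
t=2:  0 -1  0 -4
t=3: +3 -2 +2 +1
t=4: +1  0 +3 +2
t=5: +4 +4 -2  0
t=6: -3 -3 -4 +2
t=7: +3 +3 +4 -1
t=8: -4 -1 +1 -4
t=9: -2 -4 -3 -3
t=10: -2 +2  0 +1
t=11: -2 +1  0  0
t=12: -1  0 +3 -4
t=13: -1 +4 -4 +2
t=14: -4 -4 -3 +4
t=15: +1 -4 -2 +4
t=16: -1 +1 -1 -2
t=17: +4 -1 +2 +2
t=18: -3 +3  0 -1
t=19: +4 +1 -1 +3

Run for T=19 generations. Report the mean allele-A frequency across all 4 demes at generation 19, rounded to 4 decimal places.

t=0: k=[52 0 0 0]
t=1: x=[51.4800 0.5200 0.0000 0.0000] k=[48 0 0 0]
t=2: x=[47.5200 0.4800 0.0000 0.0000] k=[48 0 0 0]
t=3: x=[47.5200 0.4800 0.0000 0.0000] k=[51 0 0 0]
t=4: x=[50.4900 0.5100 0.0000 0.0000] k=[51 1 0 0]
t=5: x=[50.5000 1.4900 0.0100 0.0000] k=[52 5 0 0]
t=6: x=[51.5300 5.4200 0.0500 0.0000] k=[49 2 0 0]
t=7: x=[48.5300 2.4500 0.0200 0.0000] k=[52 5 4 0]
t=8: x=[51.5300 5.4600 3.9700 0.0400] k=[48 4 5 0]
t=9: x=[47.5600 4.4500 4.9400 0.0500] k=[46 0 2 0]
t=10: x=[45.5400 0.4800 1.9600 0.0200] k=[44 2 2 1]
t=11: x=[43.5800 2.4200 1.9900 1.0100] k=[42 3 2 1]
t=12: x=[41.6100 3.3800 2.0000 1.0100] k=[41 3 5 0]
t=13: x=[40.6200 3.4000 4.9300 0.0500] k=[40 7 1 2]
t=14: x=[39.6700 7.2700 1.0700 1.9900] k=[36 3 0 6]
t=15: x=[35.6700 3.3000 0.0900 5.9400] k=[37 0 0 10]
t=16: x=[36.6300 0.3700 0.1000 9.9000] k=[36 1 0 8]
t=17: x=[35.6500 1.3400 0.0900 7.9200] k=[40 0 2 10]
t=18: x=[39.6000 0.4200 2.0600 9.9200] k=[37 3 2 9]
t=19: x=[36.6600 3.3300 2.0800 8.9300] k=[41 4 1 12]

0.2788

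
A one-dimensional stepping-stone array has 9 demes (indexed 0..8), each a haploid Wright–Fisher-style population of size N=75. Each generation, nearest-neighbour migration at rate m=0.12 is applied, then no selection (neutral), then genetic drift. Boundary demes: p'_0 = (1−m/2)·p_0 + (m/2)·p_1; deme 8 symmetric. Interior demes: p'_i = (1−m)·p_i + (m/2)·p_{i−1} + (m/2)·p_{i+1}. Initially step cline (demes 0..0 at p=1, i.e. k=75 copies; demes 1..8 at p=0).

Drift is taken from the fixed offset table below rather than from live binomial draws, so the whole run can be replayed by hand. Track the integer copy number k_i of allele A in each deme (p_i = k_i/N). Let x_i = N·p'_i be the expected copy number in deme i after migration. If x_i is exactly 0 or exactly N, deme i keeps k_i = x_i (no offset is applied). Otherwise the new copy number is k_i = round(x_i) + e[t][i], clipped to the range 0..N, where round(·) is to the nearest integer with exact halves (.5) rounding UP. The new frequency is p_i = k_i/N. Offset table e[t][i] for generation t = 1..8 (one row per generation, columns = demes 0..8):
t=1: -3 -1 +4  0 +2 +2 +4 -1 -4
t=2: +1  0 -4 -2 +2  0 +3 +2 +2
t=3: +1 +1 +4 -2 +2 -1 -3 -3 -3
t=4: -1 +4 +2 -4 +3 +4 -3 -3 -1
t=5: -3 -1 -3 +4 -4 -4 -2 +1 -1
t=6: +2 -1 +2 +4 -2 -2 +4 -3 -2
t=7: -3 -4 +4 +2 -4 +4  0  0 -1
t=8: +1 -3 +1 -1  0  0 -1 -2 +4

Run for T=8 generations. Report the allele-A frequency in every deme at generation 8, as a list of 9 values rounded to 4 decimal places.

[0.6400, 0.2133, 0.1600, 0.1067, 0.0133, 0.0000, 0.0000, 0.0000, 0.0000]

t=0: k=[75 0 0 0 0 0 0 0 0]
t=1: x=[70.5000 4.5000 0.0000 0.0000 0.0000 0.0000 0.0000 0.0000 0.0000] k=[68 4 0 0 0 0 0 0 0]
t=2: x=[64.1600 7.6000 0.2400 0.0000 0.0000 0.0000 0.0000 0.0000 0.0000] k=[65 8 0 0 0 0 0 0 0]
t=3: x=[61.5800 10.9400 0.4800 0.0000 0.0000 0.0000 0.0000 0.0000 0.0000] k=[63 12 4 0 0 0 0 0 0]
t=4: x=[59.9400 14.5800 4.2400 0.2400 0.0000 0.0000 0.0000 0.0000 0.0000] k=[59 19 6 0 0 0 0 0 0]
t=5: x=[56.6000 20.6200 6.4200 0.3600 0.0000 0.0000 0.0000 0.0000 0.0000] k=[54 20 3 4 0 0 0 0 0]
t=6: x=[51.9600 21.0200 4.0800 3.7000 0.2400 0.0000 0.0000 0.0000 0.0000] k=[54 20 6 8 0 0 0 0 0]
t=7: x=[51.9600 21.2000 6.9600 7.4000 0.4800 0.0000 0.0000 0.0000 0.0000] k=[49 17 11 9 0 0 0 0 0]
t=8: x=[47.0800 18.5600 11.2400 8.5800 0.5400 0.0000 0.0000 0.0000 0.0000] k=[48 16 12 8 1 0 0 0 0]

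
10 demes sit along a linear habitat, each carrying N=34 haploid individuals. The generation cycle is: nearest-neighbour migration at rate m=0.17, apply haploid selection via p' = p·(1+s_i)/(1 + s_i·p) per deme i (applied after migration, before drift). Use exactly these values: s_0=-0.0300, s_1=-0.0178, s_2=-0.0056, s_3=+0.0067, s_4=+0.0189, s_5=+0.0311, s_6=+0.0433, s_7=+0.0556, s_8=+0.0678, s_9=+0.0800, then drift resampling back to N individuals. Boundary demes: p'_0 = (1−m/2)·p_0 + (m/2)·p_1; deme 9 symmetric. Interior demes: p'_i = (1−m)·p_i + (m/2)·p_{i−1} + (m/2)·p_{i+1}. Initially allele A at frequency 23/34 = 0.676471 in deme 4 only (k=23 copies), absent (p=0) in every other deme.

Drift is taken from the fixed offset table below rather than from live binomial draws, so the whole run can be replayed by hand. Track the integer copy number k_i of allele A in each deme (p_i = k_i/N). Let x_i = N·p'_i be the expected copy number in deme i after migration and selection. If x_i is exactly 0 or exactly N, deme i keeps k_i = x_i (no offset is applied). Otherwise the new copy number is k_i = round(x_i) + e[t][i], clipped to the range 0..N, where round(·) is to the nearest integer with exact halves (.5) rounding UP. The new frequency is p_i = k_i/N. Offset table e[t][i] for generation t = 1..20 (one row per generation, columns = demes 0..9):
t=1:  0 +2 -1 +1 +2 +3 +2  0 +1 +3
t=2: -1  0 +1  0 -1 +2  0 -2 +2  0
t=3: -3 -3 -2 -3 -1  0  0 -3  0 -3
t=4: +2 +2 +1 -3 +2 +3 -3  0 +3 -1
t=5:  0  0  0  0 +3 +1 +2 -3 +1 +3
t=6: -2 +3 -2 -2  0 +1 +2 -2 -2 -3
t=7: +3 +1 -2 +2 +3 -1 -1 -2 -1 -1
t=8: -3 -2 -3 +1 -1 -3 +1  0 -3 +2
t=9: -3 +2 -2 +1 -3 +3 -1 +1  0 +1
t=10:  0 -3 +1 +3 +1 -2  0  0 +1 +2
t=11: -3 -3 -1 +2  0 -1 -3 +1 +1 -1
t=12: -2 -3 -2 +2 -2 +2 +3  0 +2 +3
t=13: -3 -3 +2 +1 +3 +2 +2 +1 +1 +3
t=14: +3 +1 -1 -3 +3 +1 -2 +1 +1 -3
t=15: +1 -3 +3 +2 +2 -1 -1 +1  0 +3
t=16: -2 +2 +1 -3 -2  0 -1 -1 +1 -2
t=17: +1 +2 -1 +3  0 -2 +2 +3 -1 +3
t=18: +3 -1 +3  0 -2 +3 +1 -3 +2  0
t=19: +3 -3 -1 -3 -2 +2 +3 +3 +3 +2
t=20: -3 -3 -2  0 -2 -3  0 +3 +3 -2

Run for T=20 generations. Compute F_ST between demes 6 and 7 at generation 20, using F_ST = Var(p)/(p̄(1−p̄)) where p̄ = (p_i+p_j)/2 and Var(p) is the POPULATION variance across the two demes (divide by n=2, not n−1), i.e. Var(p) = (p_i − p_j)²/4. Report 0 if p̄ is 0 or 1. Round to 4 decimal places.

0.0009

t=0: k=[0 0 0 0 23 0 0 0 0 0]
t=1: x=[0.0000 0.0000 0.0000 1.9673 19.2466 2.0122 0.0000 0.0000 0.0000 0.0000] k=[0 0 0 3 21 5 0 0 0 0]
t=2: x=[0.0000 0.0000 0.2536 4.3000 18.2684 6.0865 0.4432 0.0000 0.0000 0.0000] k=[0 0 1 4 17 8 0 0 0 0]
t=3: x=[0.0000 0.0835 1.1637 4.8778 15.2874 8.2752 0.7088 0.0000 0.0000 0.0000] k=[0 0 0 2 14 8 1 0 0 0]
t=4: x=[0.0000 0.0000 0.1691 2.8675 12.6182 8.1025 1.5724 0.0897 0.0000 0.0000] k=[0 0 1 0 15 11 0 0 0 0]
t=5: x=[0.0000 0.0835 0.8255 1.3687 13.5373 10.6274 0.9743 0.0000 0.0000 0.0000] k=[0 0 1 1 17 12 3 0 0 0]
t=6: x=[0.0000 0.0835 0.9100 2.3747 15.3725 11.8958 3.6457 0.2691 0.0000 0.0000] k=[0 3 0 0 15 13 6 0 0 0]
t=7: x=[0.2474 2.4489 0.2536 1.2832 13.7079 12.8186 6.2997 0.5379 0.0000 0.0000] k=[3 3 0 3 17 12 5 0 0 0]
t=8: x=[2.9177 2.7000 0.5072 3.9583 15.5429 12.0673 5.3586 0.4483 0.0000 0.0000] k=[0 1 0 5 15 9 6 0 0 0]
t=9: x=[0.0825 0.8156 0.5072 5.4555 13.7932 9.4627 5.9502 0.5379 0.0000 0.0000] k=[0 3 0 6 11 12 5 2 0 0]
t=10: x=[0.2474 2.4489 0.7608 5.9477 10.7975 11.5524 5.5336 2.1934 0.1815 0.0000] k=[0 0 2 9 12 10 6 2 1 0]
t=11: x=[0.0000 0.1670 2.4124 8.7032 11.7184 10.0454 6.2123 2.3716 1.0657 0.0918] k=[0 0 1 11 12 9 3 3 2 0]
t=12: x=[0.0000 0.0835 1.7556 10.2828 11.8039 8.9454 3.6457 3.0625 2.0371 0.1835] k=[0 0 0 12 10 11 7 3 4 3]
t=13: x=[0.0000 0.0000 1.0145 10.8593 10.3896 10.7994 7.2386 3.5953 4.0587 3.3078] k=[0 0 3 12 13 13 9 5 5 6]
t=14: x=[0.0000 0.2505 3.4924 11.3705 13.0653 12.9043 9.2833 5.5881 5.3753 6.3005] k=[0 1 2 8 16 14 7 7 6 3]
t=15: x=[0.0825 0.9827 2.4124 8.2115 15.3074 13.8255 7.8480 7.2179 6.1537 3.4887] k=[1 0 5 10 17 13 7 8 6 6]
t=16: x=[0.8883 0.5011 4.9761 10.2177 16.2237 13.0756 7.8480 8.0734 6.5083 6.3898] k=[0 3 6 7 14 13 7 7 8 4]
t=17: x=[0.2474 2.9512 5.8029 7.5491 13.4720 12.8186 7.7610 7.3933 7.9682 4.6398] k=[1 5 5 11 13 11 10 10 7 8]
t=18: x=[1.3013 4.5882 5.4841 10.7089 12.8091 11.3150 10.3883 10.1255 7.7246 8.3919] k=[4 4 8 11 11 14 11 7 10 8]
t=19: x=[3.8937 4.2725 7.8809 10.7941 11.3964 13.7400 11.2315 7.9189 10.0326 8.6572] k=[7 1 7 8 9 16 14 11 13 11]
t=20: x=[6.3316 1.9861 6.5453 8.0409 9.6388 15.4929 14.2647 11.8390 13.1855 11.7547] k=[3 0 5 8 8 12 14 15 16 10]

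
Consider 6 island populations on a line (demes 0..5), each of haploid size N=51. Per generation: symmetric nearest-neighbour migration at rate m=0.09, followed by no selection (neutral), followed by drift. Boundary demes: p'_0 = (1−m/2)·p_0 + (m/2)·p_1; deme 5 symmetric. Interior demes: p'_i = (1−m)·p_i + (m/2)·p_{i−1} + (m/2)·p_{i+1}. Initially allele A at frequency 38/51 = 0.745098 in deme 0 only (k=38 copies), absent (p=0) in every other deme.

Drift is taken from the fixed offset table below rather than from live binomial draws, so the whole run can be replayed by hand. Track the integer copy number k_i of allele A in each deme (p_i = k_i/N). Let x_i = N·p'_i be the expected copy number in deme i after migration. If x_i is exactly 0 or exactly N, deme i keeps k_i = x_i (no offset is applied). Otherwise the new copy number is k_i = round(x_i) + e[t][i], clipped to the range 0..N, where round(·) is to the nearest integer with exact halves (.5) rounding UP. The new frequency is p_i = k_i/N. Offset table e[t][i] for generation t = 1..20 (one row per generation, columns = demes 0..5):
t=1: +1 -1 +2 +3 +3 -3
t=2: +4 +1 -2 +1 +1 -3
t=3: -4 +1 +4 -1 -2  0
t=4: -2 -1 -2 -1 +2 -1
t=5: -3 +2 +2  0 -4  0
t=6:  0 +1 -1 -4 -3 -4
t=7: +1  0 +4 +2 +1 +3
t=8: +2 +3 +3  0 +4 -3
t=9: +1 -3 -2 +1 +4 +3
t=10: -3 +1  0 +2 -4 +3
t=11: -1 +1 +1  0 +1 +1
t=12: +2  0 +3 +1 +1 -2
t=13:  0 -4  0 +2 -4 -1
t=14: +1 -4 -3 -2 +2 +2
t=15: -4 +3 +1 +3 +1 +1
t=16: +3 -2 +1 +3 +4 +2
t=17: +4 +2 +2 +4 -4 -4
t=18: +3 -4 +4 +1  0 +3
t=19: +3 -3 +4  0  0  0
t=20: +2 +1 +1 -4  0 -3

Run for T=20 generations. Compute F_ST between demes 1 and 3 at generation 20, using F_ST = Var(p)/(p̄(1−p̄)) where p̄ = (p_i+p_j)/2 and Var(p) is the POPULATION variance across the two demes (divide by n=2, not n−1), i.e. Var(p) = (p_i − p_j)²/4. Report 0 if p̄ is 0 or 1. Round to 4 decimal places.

0.0023

t=0: k=[38 0 0 0 0 0]
t=1: x=[36.2900 1.7100 0.0000 0.0000 0.0000 0.0000] k=[37 1 0 0 0 0]
t=2: x=[35.3800 2.5750 0.0450 0.0000 0.0000 0.0000] k=[39 4 0 0 0 0]
t=3: x=[37.4250 5.3950 0.1800 0.0000 0.0000 0.0000] k=[33 6 4 0 0 0]
t=4: x=[31.7850 7.1250 3.9100 0.1800 0.0000 0.0000] k=[30 6 2 0 0 0]
t=5: x=[28.9200 6.9000 2.0900 0.0900 0.0000 0.0000] k=[26 9 4 0 0 0]
t=6: x=[25.2350 9.5400 4.0450 0.1800 0.0000 0.0000] k=[25 11 3 0 0 0]
t=7: x=[24.3700 11.2700 3.2250 0.1350 0.0000 0.0000] k=[25 11 7 2 0 0]
t=8: x=[24.3700 11.4500 6.9550 2.1350 0.0900 0.0000] k=[26 14 10 2 4 0]
t=9: x=[25.4600 14.3600 9.8200 2.4500 3.7300 0.1800] k=[26 11 8 3 8 3]
t=10: x=[25.3250 11.5400 7.9100 3.4500 7.5500 3.2250] k=[22 13 8 5 4 6]
t=11: x=[21.5950 13.1800 8.0900 5.0900 4.1350 5.9100] k=[21 14 9 5 5 7]
t=12: x=[20.6850 14.0900 9.0450 5.1800 5.0900 6.9100] k=[23 14 12 6 6 5]
t=13: x=[22.5950 14.3150 11.8200 6.2700 5.9550 5.0450] k=[23 10 12 8 2 4]
t=14: x=[22.4150 10.6750 11.7300 7.9100 2.3600 3.9100] k=[23 7 9 6 4 6]
t=15: x=[22.2800 7.8100 8.7750 6.0450 4.1800 5.9100] k=[18 11 10 9 5 7]
t=16: x=[17.6850 11.2700 10.0000 8.8650 5.2700 6.9100] k=[21 9 11 12 9 9]
t=17: x=[20.4600 9.6300 10.9550 11.8200 9.1350 9.0000] k=[24 12 13 16 5 5]
t=18: x=[23.4600 12.5850 13.0900 15.3700 5.4950 5.0000] k=[26 9 17 16 5 8]
t=19: x=[25.2350 10.1250 16.5950 15.5500 5.6300 7.8650] k=[28 7 21 16 6 8]
t=20: x=[27.0550 8.5750 20.1450 15.7750 6.5400 7.9100] k=[29 10 21 12 7 5]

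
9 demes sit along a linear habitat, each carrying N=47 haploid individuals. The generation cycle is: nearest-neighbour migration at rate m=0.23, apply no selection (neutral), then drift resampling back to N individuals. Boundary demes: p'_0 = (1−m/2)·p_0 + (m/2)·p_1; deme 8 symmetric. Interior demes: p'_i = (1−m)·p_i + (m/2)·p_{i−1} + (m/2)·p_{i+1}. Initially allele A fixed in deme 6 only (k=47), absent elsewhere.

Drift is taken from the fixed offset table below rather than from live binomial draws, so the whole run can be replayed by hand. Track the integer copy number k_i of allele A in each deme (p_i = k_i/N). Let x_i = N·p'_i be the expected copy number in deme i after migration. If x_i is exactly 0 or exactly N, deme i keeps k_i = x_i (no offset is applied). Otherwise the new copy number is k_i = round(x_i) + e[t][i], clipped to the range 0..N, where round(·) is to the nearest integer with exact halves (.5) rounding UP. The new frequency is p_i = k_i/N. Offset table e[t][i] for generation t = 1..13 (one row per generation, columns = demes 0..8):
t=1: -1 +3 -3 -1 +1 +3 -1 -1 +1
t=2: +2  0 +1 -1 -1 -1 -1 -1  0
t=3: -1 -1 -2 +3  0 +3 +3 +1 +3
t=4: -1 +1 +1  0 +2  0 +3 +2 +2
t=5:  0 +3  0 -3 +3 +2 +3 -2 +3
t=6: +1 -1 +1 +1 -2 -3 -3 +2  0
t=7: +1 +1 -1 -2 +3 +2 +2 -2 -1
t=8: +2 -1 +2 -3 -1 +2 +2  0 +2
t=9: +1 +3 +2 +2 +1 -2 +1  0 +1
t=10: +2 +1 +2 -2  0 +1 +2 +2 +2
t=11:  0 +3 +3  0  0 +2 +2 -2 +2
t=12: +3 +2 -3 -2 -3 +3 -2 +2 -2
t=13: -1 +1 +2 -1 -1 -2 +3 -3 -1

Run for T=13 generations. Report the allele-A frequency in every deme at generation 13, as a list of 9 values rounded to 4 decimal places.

t=0: k=[0 0 0 0 0 0 47 0 0]
t=1: x=[0.0000 0.0000 0.0000 0.0000 0.0000 5.4050 36.1900 5.4050 0.0000] k=[0 0 0 0 0 8 35 4 0]
t=2: x=[0.0000 0.0000 0.0000 0.0000 0.9200 10.1850 28.3300 7.1050 0.4600] k=[0 0 0 0 0 9 27 6 0]
t=3: x=[0.0000 0.0000 0.0000 0.0000 1.0350 10.0350 22.5150 7.7250 0.6900] k=[0 0 0 0 1 13 26 9 4]
t=4: x=[0.0000 0.0000 0.0000 0.1150 2.2650 13.1150 22.5500 10.3800 4.5750] k=[0 0 0 0 4 13 26 12 7]
t=5: x=[0.0000 0.0000 0.0000 0.4600 4.5750 13.4600 22.8950 13.0350 7.5750] k=[0 0 0 0 8 15 26 11 11]
t=6: x=[0.0000 0.0000 0.0000 0.9200 7.8850 15.4600 23.0100 12.7250 11.0000] k=[0 0 0 2 6 12 20 15 11]
t=7: x=[0.0000 0.0000 0.2300 2.2300 6.2300 12.2300 18.5050 15.1150 11.4600] k=[0 0 0 0 9 14 21 13 10]
t=8: x=[0.0000 0.0000 0.0000 1.0350 8.5400 14.2300 19.2750 13.5750 10.3450] k=[0 0 0 0 8 16 21 14 12]
t=9: x=[0.0000 0.0000 0.0000 0.9200 8.0000 15.6550 19.6200 14.5750 12.2300] k=[0 0 0 3 9 14 21 15 13]
t=10: x=[0.0000 0.0000 0.3450 3.3450 8.8850 14.2300 19.5050 15.4600 13.2300] k=[0 0 2 1 9 15 22 17 15]
t=11: x=[0.0000 0.2300 1.6550 2.0350 8.7700 15.1150 20.6200 17.3450 15.2300] k=[0 3 5 2 9 17 23 15 17]
t=12: x=[0.3450 2.8850 4.4250 3.1500 9.1150 16.7700 21.3900 16.1500 16.7700] k=[3 5 1 1 6 20 19 18 15]
t=13: x=[3.2300 4.3100 1.4600 1.5750 7.0350 18.2750 19.0000 17.7700 15.3450] k=[2 5 3 1 6 16 22 15 14]

[0.0426, 0.1064, 0.0638, 0.0213, 0.1277, 0.3404, 0.4681, 0.3191, 0.2979]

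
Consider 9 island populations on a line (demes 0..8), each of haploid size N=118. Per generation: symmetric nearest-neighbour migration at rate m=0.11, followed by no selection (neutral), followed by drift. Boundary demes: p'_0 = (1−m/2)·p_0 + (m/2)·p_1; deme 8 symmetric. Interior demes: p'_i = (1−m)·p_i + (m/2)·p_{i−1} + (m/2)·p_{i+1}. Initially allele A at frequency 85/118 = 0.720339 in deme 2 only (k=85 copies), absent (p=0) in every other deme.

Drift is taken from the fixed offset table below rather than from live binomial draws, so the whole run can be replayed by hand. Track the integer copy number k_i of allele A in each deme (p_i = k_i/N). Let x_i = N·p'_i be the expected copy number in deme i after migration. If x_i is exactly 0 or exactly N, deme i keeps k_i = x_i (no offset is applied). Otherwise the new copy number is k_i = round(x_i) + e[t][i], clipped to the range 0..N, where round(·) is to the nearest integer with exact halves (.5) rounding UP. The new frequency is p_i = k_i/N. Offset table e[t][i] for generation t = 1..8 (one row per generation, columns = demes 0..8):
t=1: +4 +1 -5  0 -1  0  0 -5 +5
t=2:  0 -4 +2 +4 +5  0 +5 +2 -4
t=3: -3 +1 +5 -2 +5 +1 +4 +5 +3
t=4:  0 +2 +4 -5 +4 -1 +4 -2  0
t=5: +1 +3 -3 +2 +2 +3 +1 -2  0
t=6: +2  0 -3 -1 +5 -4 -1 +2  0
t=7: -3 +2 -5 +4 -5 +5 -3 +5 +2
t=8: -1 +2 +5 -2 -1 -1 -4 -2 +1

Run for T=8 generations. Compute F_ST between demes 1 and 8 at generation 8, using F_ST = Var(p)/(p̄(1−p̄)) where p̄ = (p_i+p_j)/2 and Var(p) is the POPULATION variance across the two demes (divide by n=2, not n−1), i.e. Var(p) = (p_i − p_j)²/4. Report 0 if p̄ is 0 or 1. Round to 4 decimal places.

0.0831

t=0: k=[0 0 85 0 0 0 0 0 0]
t=1: x=[0.0000 4.6750 75.6500 4.6750 0.0000 0.0000 0.0000 0.0000 0.0000] k=[0 6 71 5 0 0 0 0 0]
t=2: x=[0.3300 9.2450 63.7950 8.3550 0.2750 0.0000 0.0000 0.0000 0.0000] k=[0 5 66 12 5 0 0 0 0]
t=3: x=[0.2750 8.0800 59.6750 14.5850 5.1100 0.2750 0.0000 0.0000 0.0000] k=[0 9 65 13 10 1 0 0 0]
t=4: x=[0.4950 11.5850 59.0600 15.6950 9.6700 1.4400 0.0550 0.0000 0.0000] k=[0 14 63 11 14 0 4 0 0]
t=5: x=[0.7700 15.9250 57.4450 14.0250 13.0650 0.9900 3.5600 0.2200 0.0000] k=[2 19 54 16 15 4 5 0 0]
t=6: x=[2.9350 19.9900 49.9850 18.0350 14.4500 4.6600 4.6700 0.2750 0.0000] k=[5 20 47 17 19 1 4 2 0]
t=7: x=[5.8250 20.6600 43.8650 18.7600 17.9000 2.1550 3.7250 2.0000 0.1100] k=[3 23 39 23 13 7 1 7 2]
t=8: x=[4.1000 22.7800 37.2400 23.3300 13.2200 7.0000 1.6600 6.3950 2.2750] k=[3 25 42 21 12 6 0 4 3]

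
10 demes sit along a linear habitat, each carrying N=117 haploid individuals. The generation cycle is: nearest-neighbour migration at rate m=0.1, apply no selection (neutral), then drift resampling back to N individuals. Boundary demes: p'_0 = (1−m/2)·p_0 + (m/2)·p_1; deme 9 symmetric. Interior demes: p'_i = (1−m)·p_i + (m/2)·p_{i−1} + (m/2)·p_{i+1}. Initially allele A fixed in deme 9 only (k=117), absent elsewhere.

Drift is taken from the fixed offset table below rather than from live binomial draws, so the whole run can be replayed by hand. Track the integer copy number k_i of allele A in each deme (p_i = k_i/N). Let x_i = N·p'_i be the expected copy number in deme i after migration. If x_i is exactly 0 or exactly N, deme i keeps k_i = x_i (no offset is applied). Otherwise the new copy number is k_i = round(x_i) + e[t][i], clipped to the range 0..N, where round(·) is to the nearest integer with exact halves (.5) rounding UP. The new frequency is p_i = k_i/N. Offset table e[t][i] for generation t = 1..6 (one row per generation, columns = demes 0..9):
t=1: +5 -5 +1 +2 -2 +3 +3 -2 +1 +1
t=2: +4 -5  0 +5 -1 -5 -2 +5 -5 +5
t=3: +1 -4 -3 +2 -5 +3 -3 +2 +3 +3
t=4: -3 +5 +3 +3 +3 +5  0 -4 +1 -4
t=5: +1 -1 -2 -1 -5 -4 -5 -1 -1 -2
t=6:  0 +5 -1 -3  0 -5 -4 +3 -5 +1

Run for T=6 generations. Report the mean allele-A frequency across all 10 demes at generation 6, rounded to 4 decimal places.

0.1017

t=0: k=[0 0 0 0 0 0 0 0 0 117]
t=1: x=[0.0000 0.0000 0.0000 0.0000 0.0000 0.0000 0.0000 0.0000 5.8500 111.1500] k=[0 0 0 0 0 0 0 0 7 112]
t=2: x=[0.0000 0.0000 0.0000 0.0000 0.0000 0.0000 0.0000 0.3500 11.9000 106.7500] k=[0 0 0 0 0 0 0 5 7 112]
t=3: x=[0.0000 0.0000 0.0000 0.0000 0.0000 0.0000 0.2500 4.8500 12.1500 106.7500] k=[0 0 0 0 0 0 0 7 15 110]
t=4: x=[0.0000 0.0000 0.0000 0.0000 0.0000 0.0000 0.3500 7.0500 19.3500 105.2500] k=[0 0 0 0 0 0 0 3 20 101]
t=5: x=[0.0000 0.0000 0.0000 0.0000 0.0000 0.0000 0.1500 3.7000 23.2000 96.9500] k=[0 0 0 0 0 0 0 3 22 95]
t=6: x=[0.0000 0.0000 0.0000 0.0000 0.0000 0.0000 0.1500 3.8000 24.7000 91.3500] k=[0 0 0 0 0 0 0 7 20 92]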